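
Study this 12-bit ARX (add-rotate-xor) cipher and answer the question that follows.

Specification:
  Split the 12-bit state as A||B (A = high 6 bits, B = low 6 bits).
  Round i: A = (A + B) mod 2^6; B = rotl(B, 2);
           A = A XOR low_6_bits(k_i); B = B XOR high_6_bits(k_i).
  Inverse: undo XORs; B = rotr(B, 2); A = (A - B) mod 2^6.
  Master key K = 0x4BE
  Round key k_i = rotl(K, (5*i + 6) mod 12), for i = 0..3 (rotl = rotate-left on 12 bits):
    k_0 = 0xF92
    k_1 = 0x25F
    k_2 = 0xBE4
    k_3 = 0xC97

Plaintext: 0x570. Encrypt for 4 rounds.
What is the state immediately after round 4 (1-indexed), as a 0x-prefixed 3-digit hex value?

s_0 = plaintext = 0x570
s_1 = Round(s_0, k_0) = 0x5FD
s_2 = Round(s_1, k_1) = 0x2FE
s_3 = Round(s_2, k_2) = 0xB54
s_4 = Round(s_3, k_3) = 0x5A3

0x5A3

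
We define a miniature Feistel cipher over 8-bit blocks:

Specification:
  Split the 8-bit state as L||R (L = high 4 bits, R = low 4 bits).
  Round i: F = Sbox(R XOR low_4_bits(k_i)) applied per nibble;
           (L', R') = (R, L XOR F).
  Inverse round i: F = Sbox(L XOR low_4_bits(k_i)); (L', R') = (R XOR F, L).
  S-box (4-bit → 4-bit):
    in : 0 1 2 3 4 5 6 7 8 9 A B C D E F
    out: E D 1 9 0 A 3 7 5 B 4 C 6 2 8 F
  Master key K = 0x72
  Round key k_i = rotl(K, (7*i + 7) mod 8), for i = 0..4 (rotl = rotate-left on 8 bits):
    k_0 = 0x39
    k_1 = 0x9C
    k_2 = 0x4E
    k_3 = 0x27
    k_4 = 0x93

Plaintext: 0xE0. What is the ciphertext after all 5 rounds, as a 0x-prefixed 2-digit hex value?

s_0 = plaintext = 0xE0
s_1 = Round(s_0, k_0) = 0x05
s_2 = Round(s_1, k_1) = 0x5B
s_3 = Round(s_2, k_2) = 0xBF
s_4 = Round(s_3, k_3) = 0xFE
s_5 = Round(s_4, k_4) = 0xED

0xED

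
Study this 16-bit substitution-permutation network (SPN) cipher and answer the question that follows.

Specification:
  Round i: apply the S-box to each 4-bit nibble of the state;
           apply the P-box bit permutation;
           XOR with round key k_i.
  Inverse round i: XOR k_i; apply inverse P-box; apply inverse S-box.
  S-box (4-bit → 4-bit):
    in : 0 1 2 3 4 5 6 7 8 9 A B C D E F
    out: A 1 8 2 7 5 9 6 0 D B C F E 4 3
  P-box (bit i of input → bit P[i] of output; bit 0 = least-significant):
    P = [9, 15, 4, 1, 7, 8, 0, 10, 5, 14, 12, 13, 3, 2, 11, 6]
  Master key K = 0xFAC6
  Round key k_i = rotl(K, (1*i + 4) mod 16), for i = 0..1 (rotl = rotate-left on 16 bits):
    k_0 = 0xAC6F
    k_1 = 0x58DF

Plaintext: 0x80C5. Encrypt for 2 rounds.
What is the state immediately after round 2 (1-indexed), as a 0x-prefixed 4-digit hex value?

s_0 = plaintext = 0x80C5
s_1 = Round(s_0, k_0) = 0xCBFE
s_2 = Round(s_1, k_1) = 0x6103

0x6103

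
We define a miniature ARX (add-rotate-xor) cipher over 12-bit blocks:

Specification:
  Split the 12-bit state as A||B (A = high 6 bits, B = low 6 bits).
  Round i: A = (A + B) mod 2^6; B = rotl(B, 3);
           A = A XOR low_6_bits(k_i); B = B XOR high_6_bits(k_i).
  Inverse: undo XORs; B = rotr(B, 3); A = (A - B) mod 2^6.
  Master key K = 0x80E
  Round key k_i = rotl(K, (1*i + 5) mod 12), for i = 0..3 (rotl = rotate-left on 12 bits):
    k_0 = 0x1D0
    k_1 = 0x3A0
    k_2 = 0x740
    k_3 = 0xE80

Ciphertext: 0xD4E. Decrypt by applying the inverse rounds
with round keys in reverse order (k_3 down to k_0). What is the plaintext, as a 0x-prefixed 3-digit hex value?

s_0 = ciphertext = 0xD4E
s_1 = InvRound(s_0, k_3) = 0x3E6
s_2 = InvRound(s_1, k_2) = 0xC1F
s_3 = InvRound(s_2, k_1) = 0x18A
s_4 = InvRound(s_3, k_0) = 0xB69

0xB69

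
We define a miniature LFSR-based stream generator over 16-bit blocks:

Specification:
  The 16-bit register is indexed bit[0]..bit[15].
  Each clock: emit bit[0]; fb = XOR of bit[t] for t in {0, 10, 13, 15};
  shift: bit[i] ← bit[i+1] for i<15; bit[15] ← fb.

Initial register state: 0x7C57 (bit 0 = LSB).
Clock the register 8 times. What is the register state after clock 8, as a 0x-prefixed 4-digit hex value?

reg_0 = 0x7C57
clock 1: out=1, reg = 0xBE2B
clock 2: out=1, reg = 0x5F15
clock 3: out=1, reg = 0x2F8A
clock 4: out=0, reg = 0x17C5
clock 5: out=1, reg = 0x0BE2
clock 6: out=0, reg = 0x05F1
clock 7: out=1, reg = 0x02F8
clock 8: out=0, reg = 0x017C

0x017C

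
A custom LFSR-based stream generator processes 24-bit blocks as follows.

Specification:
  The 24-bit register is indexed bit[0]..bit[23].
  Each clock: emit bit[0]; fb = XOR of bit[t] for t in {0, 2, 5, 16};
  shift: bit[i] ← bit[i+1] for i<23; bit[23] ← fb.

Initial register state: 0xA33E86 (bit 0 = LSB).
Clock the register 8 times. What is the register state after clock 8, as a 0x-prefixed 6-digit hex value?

0x70A33E

reg_0 = 0xA33E86
clock 1: out=0, reg = 0x519F43
clock 2: out=1, reg = 0x28CFA1
clock 3: out=1, reg = 0x1467D0
clock 4: out=0, reg = 0x0A33E8
clock 5: out=0, reg = 0x8519F4
clock 6: out=0, reg = 0xC28CFA
clock 7: out=0, reg = 0xE1467D
clock 8: out=1, reg = 0x70A33E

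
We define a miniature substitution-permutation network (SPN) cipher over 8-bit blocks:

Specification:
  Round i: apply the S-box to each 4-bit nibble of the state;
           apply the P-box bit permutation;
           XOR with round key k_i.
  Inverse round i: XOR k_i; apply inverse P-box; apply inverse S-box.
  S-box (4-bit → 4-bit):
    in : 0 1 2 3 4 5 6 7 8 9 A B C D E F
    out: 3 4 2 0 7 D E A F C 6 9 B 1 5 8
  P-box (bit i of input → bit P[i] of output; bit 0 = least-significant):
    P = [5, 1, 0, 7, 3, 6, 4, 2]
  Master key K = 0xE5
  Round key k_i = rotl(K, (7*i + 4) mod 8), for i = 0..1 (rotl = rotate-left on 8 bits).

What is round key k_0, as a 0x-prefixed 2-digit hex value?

K = 0xE5
k_0 = rotl(K, (7*0+4) mod 8) = rotl(K, 4) = 0x5E

0x5E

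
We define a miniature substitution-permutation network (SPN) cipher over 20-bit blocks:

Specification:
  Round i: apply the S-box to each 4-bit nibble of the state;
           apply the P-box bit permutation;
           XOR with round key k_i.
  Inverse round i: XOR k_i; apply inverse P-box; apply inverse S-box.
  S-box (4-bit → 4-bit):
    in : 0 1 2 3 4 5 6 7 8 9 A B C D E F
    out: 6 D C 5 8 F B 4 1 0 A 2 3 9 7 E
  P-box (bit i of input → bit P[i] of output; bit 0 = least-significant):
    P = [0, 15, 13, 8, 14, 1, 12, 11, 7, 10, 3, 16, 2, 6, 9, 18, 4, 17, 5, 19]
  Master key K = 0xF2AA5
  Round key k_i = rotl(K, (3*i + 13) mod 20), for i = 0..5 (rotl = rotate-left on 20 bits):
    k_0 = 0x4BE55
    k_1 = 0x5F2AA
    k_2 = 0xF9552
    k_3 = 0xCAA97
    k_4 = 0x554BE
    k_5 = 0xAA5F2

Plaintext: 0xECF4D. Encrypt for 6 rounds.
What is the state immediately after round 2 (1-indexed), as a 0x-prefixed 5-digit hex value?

s_0 = plaintext = 0xECF4D
s_1 = Round(s_0, k_0) = 0x7B328
s_2 = Round(s_1, k_1) = 0x5EA43
s_3 = Round(s_2, k_2) = 0x4BB27
s_4 = Round(s_3, k_3) = 0x496D7
s_5 = Round(s_4, k_4) = 0xC383E
s_6 = Round(s_5, k_5) = 0x85767

0x5EA43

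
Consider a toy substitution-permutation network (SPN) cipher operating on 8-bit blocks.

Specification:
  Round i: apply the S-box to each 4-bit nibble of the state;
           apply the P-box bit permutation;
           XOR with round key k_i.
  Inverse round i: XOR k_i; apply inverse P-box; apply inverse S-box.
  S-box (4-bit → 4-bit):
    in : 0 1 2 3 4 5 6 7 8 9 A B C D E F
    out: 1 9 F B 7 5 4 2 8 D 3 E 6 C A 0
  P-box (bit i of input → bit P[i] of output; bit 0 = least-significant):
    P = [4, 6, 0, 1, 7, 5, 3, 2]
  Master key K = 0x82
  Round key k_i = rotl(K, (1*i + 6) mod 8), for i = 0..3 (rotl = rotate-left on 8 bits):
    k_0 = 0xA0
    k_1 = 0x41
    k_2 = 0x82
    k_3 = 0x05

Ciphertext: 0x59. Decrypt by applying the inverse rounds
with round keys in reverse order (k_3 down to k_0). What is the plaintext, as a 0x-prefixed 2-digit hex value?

0xBC

s_0 = ciphertext = 0x59
s_1 = InvRound(s_0, k_3) = 0xDA
s_2 = InvRound(s_1, k_2) = 0x6A
s_3 = InvRound(s_2, k_1) = 0xCD
s_4 = InvRound(s_3, k_0) = 0xBC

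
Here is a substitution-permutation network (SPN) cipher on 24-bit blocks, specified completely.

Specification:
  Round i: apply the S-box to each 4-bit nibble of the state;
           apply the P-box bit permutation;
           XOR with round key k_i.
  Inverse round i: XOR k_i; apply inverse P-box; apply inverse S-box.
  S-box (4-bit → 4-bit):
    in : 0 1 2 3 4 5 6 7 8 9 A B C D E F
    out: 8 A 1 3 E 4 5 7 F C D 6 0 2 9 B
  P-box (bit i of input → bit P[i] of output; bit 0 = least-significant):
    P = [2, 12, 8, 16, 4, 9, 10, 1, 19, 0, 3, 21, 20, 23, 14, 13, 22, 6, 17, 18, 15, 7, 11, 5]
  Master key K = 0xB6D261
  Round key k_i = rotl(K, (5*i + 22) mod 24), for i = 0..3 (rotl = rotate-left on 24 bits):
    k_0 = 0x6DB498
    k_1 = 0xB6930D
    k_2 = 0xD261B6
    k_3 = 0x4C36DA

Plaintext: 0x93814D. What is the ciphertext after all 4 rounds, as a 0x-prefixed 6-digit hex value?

s_0 = plaintext = 0x93814D
s_1 = Round(s_0, k_0) = 0x9DCAFB
s_2 = Round(s_1, k_1) = 0x9E8877
s_3 = Round(s_2, k_2) = 0x2E1E8B
s_4 = Round(s_3, k_3) = 0xA081C8

0xA081C8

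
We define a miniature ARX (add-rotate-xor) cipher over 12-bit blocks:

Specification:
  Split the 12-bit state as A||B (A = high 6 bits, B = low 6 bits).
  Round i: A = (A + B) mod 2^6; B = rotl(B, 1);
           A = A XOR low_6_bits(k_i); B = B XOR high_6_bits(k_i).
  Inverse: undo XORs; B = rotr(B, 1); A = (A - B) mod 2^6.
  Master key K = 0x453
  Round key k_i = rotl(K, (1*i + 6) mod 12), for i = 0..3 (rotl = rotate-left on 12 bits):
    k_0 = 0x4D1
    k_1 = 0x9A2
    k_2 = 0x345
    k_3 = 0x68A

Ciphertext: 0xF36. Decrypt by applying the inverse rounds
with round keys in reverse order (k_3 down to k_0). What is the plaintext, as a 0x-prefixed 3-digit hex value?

0x25B

s_0 = ciphertext = 0xF36
s_1 = InvRound(s_0, k_3) = 0x816
s_2 = InvRound(s_1, k_2) = 0xE2D
s_3 = InvRound(s_2, k_1) = 0xD65
s_4 = InvRound(s_3, k_0) = 0x25B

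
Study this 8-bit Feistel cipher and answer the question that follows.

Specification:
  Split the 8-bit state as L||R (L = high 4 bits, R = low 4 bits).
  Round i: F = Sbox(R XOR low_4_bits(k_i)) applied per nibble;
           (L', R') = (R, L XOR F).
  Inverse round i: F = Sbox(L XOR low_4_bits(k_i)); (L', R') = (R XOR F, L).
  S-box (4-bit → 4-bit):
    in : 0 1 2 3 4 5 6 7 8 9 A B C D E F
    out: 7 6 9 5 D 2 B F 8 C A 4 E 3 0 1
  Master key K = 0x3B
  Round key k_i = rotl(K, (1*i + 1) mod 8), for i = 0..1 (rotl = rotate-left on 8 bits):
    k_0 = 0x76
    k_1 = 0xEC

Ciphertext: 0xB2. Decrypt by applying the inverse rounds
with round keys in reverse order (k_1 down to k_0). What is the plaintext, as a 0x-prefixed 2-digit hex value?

s_0 = ciphertext = 0xB2
s_1 = InvRound(s_0, k_1) = 0xDB
s_2 = InvRound(s_1, k_0) = 0xFD

0xFD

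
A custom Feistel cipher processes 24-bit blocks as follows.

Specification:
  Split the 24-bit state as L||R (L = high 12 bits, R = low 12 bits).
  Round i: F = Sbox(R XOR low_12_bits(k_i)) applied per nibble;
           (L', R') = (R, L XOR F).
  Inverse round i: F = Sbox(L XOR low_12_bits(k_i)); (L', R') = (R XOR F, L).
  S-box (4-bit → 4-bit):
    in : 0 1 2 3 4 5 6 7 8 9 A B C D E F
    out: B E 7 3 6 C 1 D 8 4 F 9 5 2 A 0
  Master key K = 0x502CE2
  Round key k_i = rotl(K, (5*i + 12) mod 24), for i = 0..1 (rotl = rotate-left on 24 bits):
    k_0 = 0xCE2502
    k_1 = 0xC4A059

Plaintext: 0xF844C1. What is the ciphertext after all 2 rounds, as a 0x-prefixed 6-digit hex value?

s_0 = plaintext = 0xF844C1
s_1 = Round(s_0, k_0) = 0x4C11D7
s_2 = Round(s_1, k_1) = 0x1D7A4B

0x1D7A4B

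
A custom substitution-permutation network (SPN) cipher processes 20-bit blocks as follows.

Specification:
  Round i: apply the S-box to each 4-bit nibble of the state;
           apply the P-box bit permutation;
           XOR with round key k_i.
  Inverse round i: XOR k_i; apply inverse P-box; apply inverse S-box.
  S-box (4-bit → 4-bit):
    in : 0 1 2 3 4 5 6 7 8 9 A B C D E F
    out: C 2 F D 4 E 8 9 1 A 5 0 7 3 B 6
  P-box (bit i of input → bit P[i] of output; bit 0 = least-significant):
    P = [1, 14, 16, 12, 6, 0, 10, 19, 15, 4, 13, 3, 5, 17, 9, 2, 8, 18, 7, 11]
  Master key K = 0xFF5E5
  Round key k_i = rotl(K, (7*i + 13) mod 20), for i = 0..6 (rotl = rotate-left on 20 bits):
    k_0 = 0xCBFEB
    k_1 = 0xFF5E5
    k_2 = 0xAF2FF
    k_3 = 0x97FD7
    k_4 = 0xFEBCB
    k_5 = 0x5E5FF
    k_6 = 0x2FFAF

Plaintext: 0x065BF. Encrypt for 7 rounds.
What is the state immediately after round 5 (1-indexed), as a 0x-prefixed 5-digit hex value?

s_0 = plaintext = 0x065BF
s_1 = Round(s_0, k_0) = 0xDD777
s_2 = Round(s_1, k_1) = 0x1648F
s_3 = Round(s_2, k_2) = 0xF92BB
s_4 = Round(s_3, k_3) = 0xFDF4B
s_5 = Round(s_4, k_4) = 0x9CF7B
s_6 = Round(s_5, k_5) = 0xBCF8F
s_7 = Round(s_6, k_6) = 0x19DDF

0x9CF7B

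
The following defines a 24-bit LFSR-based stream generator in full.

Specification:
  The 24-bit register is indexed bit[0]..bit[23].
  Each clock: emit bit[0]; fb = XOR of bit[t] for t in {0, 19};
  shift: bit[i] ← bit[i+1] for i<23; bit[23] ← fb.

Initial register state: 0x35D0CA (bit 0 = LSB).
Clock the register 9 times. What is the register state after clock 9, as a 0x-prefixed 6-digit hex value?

0xA61AE8

reg_0 = 0x35D0CA
clock 1: out=0, reg = 0x1AE865
clock 2: out=1, reg = 0x0D7432
clock 3: out=0, reg = 0x86BA19
clock 4: out=1, reg = 0xC35D0C
clock 5: out=0, reg = 0x61AE86
clock 6: out=0, reg = 0x30D743
clock 7: out=1, reg = 0x986BA1
clock 8: out=1, reg = 0x4C35D0
clock 9: out=0, reg = 0xA61AE8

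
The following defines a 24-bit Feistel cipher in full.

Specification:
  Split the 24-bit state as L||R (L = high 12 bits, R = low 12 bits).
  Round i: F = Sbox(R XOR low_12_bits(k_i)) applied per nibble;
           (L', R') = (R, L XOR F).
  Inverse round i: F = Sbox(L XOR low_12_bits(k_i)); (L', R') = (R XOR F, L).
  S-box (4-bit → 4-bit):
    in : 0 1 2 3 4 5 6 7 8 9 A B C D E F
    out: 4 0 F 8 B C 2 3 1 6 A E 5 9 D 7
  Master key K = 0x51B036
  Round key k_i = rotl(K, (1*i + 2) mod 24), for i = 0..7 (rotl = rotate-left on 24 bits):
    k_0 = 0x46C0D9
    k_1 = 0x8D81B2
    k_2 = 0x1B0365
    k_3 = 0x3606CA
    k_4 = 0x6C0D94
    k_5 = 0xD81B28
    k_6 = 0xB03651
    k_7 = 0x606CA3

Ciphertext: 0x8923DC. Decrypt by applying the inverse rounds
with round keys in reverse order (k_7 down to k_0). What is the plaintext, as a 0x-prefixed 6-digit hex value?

s_0 = ciphertext = 0x8923DC
s_1 = InvRound(s_0, k_7) = 0x85C892
s_2 = InvRound(s_1, k_6) = 0x5DB85C
s_3 = InvRound(s_2, k_5) = 0x5245DB
s_4 = InvRound(s_3, k_4) = 0x43F524
s_5 = InvRound(s_4, k_3) = 0xA5843F
s_6 = InvRound(s_5, k_2) = 0x2B6A58
s_7 = InvRound(s_6, k_1) = 0x2132B6
s_8 = InvRound(s_7, k_0) = 0xDEC213

0xDEC213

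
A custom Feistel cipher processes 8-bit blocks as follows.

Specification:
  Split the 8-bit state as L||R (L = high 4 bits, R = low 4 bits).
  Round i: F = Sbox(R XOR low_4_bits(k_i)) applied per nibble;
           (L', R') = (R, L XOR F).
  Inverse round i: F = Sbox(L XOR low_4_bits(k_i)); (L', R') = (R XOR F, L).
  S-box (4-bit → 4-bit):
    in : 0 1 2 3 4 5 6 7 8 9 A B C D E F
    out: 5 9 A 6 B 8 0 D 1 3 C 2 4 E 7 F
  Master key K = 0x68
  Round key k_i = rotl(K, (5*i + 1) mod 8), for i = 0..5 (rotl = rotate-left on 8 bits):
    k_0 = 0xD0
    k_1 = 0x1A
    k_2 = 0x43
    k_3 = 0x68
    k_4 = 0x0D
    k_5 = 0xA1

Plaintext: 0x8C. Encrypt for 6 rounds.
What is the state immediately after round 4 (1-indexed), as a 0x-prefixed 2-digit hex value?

0x3E

s_0 = plaintext = 0x8C
s_1 = Round(s_0, k_0) = 0xCC
s_2 = Round(s_1, k_1) = 0xCC
s_3 = Round(s_2, k_2) = 0xC3
s_4 = Round(s_3, k_3) = 0x3E
s_5 = Round(s_4, k_4) = 0xE5
s_6 = Round(s_5, k_5) = 0x55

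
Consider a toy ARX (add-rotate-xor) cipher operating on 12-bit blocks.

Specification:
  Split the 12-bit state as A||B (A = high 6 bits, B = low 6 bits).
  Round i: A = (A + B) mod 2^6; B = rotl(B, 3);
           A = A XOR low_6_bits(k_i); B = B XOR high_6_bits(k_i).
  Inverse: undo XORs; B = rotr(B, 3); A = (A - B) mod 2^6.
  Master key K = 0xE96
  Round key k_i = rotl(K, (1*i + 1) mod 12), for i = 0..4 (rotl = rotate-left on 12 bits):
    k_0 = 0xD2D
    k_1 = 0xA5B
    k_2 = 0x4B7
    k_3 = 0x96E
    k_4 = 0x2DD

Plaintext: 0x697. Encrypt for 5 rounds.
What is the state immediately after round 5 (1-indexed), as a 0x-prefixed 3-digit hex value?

0x376

s_0 = plaintext = 0x697
s_1 = Round(s_0, k_0) = 0x70E
s_2 = Round(s_1, k_1) = 0xC58
s_3 = Round(s_2, k_2) = 0xF91
s_4 = Round(s_3, k_3) = 0x86F
s_5 = Round(s_4, k_4) = 0x376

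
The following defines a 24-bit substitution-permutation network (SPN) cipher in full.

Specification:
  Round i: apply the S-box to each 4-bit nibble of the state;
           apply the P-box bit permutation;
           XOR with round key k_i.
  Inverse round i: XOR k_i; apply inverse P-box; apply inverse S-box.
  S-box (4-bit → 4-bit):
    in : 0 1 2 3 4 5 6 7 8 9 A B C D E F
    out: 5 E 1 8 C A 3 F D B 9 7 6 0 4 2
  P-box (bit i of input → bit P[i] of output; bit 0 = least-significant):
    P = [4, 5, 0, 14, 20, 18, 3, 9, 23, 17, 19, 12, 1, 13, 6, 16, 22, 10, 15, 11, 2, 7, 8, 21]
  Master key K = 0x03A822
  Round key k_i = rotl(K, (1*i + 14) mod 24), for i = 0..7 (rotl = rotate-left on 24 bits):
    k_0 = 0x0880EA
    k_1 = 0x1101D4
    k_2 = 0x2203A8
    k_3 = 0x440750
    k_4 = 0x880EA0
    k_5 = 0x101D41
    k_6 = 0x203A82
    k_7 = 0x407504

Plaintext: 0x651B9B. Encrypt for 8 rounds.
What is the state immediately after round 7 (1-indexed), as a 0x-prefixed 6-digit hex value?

s_0 = plaintext = 0x651B9B
s_1 = Round(s_0, k_0) = 0x97AE1F
s_2 = Round(s_1, k_1) = 0x7C8F7A
s_3 = Round(s_2, k_2) = 0x15C476
s_4 = Round(s_3, k_3) = 0x7838A8
s_5 = Round(s_4, k_4) = 0x71D535
s_6 = Round(s_5, k_5) = 0x32C2E5
s_7 = Round(s_6, k_6) = 0xC05AEA
s_8 = Round(s_7, k_7) = 0x81849C

0xC05AEA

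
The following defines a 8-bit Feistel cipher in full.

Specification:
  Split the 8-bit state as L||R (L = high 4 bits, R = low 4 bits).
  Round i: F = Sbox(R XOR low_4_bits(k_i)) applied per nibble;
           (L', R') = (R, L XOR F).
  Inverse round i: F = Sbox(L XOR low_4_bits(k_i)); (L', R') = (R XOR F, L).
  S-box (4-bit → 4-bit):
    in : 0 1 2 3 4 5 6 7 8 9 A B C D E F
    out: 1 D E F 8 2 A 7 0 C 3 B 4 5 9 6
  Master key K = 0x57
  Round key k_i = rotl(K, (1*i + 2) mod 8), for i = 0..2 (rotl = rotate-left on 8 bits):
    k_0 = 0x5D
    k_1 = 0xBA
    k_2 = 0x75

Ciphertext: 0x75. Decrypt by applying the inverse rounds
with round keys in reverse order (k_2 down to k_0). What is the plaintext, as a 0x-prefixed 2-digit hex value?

0xCA

s_0 = ciphertext = 0x75
s_1 = InvRound(s_0, k_2) = 0xB7
s_2 = InvRound(s_1, k_1) = 0xAB
s_3 = InvRound(s_2, k_0) = 0xCA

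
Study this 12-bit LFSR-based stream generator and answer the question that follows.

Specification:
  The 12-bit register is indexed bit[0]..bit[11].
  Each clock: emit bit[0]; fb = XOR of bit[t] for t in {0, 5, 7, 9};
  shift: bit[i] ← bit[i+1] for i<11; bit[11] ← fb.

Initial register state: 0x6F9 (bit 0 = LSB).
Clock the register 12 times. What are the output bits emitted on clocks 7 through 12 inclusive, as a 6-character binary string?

110110

reg_0 = 0x6F9
clock 1: out=1, reg = 0x37C
clock 2: out=0, reg = 0x1BE
clock 3: out=0, reg = 0x0DF
clock 4: out=1, reg = 0x06F
clock 5: out=1, reg = 0x037
clock 6: out=1, reg = 0x01B
clock 7: out=1, reg = 0x80D
clock 8: out=1, reg = 0xC06
clock 9: out=0, reg = 0x603
clock 10: out=1, reg = 0x301
clock 11: out=1, reg = 0x180
clock 12: out=0, reg = 0x8C0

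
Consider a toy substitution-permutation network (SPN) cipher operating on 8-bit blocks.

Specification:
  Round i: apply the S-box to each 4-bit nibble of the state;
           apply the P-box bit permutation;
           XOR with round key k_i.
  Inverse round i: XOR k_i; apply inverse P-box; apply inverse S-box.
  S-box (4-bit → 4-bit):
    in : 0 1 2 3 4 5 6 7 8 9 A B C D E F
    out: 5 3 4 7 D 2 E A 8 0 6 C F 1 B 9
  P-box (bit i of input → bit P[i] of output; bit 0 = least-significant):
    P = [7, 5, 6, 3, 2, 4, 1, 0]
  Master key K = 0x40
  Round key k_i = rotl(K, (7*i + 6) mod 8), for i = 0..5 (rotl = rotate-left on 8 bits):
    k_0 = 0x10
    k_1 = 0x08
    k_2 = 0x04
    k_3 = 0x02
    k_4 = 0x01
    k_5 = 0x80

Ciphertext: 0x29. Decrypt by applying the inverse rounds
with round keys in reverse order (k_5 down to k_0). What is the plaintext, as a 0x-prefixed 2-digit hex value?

0x90

s_0 = ciphertext = 0x29
s_1 = InvRound(s_0, k_5) = 0x8E
s_2 = InvRound(s_1, k_4) = 0x4F
s_3 = InvRound(s_2, k_3) = 0xFB
s_4 = InvRound(s_3, k_2) = 0xCC
s_5 = InvRound(s_4, k_1) = 0xD0
s_6 = InvRound(s_5, k_0) = 0x90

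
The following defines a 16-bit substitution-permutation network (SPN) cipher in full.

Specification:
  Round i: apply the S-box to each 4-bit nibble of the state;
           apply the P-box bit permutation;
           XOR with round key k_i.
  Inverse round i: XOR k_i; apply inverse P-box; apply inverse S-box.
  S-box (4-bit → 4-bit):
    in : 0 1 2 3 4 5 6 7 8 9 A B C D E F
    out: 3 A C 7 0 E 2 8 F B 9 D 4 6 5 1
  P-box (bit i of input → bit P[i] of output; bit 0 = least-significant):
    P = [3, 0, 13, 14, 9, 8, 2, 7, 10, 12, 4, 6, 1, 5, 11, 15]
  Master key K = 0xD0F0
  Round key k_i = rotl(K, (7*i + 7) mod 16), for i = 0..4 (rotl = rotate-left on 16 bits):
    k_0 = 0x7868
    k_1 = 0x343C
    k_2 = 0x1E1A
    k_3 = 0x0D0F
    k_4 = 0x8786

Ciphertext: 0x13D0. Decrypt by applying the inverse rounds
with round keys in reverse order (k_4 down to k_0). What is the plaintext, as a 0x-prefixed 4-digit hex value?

s_0 = ciphertext = 0x13D0
s_1 = InvRound(s_0, k_4) = 0xA8C4
s_2 = InvRound(s_1, k_3) = 0xAA13
s_3 = InvRound(s_2, k_2) = 0x7043
s_4 = InvRound(s_3, k_1) = 0x0BC9
s_5 = InvRound(s_4, k_0) = 0x6695

0x6695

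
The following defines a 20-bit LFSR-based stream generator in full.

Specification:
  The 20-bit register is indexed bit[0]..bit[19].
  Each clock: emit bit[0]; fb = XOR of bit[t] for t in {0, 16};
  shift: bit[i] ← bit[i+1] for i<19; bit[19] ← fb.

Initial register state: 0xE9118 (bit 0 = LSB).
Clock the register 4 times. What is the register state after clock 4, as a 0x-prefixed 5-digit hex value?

reg_0 = 0xE9118
clock 1: out=0, reg = 0x7488C
clock 2: out=0, reg = 0xBA446
clock 3: out=0, reg = 0xDD223
clock 4: out=1, reg = 0x6E911

0x6E911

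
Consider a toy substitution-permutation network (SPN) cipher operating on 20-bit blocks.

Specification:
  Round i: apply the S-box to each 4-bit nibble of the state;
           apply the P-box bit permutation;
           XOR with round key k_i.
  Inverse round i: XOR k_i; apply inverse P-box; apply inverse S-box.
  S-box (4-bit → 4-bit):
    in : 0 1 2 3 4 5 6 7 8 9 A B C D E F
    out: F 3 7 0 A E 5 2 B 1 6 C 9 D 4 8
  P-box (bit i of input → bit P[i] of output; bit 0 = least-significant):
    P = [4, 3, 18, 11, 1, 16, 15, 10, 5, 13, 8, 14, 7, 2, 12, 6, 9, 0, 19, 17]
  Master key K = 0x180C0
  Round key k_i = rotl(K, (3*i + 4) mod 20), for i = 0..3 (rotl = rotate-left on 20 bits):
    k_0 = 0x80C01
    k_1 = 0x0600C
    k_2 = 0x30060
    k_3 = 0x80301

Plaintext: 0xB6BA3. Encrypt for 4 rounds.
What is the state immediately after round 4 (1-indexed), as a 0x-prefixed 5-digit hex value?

0x93398

s_0 = plaintext = 0xB6BA3
s_1 = Round(s_0, k_0) = 0x3DD81
s_2 = Round(s_1, k_1) = 0x135F6
s_3 = Round(s_2, k_2) = 0x76771
s_4 = Round(s_3, k_3) = 0x93398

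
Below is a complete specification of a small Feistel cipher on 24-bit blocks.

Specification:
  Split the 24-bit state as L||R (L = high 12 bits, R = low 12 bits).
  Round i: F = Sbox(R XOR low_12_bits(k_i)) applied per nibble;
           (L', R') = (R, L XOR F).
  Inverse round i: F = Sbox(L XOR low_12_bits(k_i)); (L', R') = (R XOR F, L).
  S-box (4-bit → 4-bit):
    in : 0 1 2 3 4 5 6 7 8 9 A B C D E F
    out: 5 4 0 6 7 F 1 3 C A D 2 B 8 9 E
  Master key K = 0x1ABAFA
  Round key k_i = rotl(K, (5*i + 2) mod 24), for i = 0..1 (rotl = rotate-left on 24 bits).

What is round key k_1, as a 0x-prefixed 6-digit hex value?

0x5D7D0D

K = 0x1ABAFA
k_0 = rotl(K, (5*0+2) mod 24) = rotl(K, 2) = 0x6AEBE8
k_1 = rotl(K, (5*1+2) mod 24) = rotl(K, 7) = 0x5D7D0D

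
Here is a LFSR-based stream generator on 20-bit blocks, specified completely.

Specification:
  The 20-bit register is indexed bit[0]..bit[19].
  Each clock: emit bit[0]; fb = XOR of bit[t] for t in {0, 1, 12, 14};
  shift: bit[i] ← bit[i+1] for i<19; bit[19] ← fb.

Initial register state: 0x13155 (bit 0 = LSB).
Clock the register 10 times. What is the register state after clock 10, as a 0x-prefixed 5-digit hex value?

0xFA04C

reg_0 = 0x13155
clock 1: out=1, reg = 0x098AA
clock 2: out=0, reg = 0x04C55
clock 3: out=1, reg = 0x0262A
clock 4: out=0, reg = 0x81315
clock 5: out=1, reg = 0x4098A
clock 6: out=0, reg = 0xA04C5
clock 7: out=1, reg = 0xD0262
clock 8: out=0, reg = 0xE8131
clock 9: out=1, reg = 0xF4098
clock 10: out=0, reg = 0xFA04C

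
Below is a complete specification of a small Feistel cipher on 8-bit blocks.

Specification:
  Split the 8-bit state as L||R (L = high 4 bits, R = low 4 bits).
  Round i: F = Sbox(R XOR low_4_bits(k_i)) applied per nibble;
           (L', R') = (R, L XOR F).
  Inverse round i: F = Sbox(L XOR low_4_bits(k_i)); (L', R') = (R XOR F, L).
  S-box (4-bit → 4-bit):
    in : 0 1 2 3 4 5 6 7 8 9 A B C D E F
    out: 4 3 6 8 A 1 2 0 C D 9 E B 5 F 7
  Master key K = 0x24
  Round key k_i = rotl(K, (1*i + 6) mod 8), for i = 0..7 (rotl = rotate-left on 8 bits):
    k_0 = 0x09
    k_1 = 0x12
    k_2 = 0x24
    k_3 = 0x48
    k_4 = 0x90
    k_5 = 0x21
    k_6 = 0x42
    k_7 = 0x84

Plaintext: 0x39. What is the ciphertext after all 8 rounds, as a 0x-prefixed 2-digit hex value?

s_0 = plaintext = 0x39
s_1 = Round(s_0, k_0) = 0x97
s_2 = Round(s_1, k_1) = 0x78
s_3 = Round(s_2, k_2) = 0x8C
s_4 = Round(s_3, k_3) = 0xC2
s_5 = Round(s_4, k_4) = 0x2A
s_6 = Round(s_5, k_5) = 0xAC
s_7 = Round(s_6, k_6) = 0xC5
s_8 = Round(s_7, k_7) = 0x5F

0x5F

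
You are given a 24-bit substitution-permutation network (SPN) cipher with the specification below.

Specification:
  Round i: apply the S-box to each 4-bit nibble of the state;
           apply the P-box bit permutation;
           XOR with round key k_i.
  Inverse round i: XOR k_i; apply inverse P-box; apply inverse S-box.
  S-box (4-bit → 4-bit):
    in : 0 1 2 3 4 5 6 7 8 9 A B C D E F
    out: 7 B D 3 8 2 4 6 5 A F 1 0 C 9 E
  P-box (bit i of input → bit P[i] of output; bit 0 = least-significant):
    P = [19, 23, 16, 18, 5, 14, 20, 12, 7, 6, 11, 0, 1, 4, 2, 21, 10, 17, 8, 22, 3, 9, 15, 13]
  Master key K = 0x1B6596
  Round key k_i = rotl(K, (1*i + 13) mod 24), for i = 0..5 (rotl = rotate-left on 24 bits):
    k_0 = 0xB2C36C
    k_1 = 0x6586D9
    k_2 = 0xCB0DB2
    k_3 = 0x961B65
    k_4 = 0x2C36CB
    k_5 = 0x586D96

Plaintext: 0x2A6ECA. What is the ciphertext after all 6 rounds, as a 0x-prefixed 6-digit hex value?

0xC07876

s_0 = plaintext = 0x2A6ECA
s_1 = Round(s_0, k_0) = 0x7D66E1
s_2 = Round(s_1, k_1) = 0xA91DFD
s_3 = Round(s_2, k_2) = 0xBCF7A9
s_4 = Round(s_3, k_3) = 0x224319
s_5 = Round(s_4, k_4) = 0xC8C323
s_6 = Round(s_5, k_5) = 0xC07876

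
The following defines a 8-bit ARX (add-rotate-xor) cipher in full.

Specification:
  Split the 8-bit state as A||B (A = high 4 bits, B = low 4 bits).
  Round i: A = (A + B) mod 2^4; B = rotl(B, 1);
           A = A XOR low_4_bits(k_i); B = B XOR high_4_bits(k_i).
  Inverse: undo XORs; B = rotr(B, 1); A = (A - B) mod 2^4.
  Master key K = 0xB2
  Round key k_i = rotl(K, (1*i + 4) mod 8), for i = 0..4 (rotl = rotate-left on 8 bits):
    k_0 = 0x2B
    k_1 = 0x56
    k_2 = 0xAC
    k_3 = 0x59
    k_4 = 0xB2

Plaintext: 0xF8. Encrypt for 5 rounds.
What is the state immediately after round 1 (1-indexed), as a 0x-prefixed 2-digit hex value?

0xC3

s_0 = plaintext = 0xF8
s_1 = Round(s_0, k_0) = 0xC3
s_2 = Round(s_1, k_1) = 0x93
s_3 = Round(s_2, k_2) = 0x0C
s_4 = Round(s_3, k_3) = 0x5C
s_5 = Round(s_4, k_4) = 0x32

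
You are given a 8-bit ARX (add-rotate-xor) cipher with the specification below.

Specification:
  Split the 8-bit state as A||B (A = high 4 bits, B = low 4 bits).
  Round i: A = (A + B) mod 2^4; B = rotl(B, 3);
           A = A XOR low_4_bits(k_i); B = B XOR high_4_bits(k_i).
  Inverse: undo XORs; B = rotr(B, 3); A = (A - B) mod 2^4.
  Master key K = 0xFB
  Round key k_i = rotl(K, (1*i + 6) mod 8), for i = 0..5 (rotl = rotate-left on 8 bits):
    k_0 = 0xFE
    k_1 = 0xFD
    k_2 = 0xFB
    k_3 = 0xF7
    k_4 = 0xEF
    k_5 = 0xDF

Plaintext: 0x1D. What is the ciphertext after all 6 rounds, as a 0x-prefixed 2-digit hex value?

s_0 = plaintext = 0x1D
s_1 = Round(s_0, k_0) = 0x01
s_2 = Round(s_1, k_1) = 0xC7
s_3 = Round(s_2, k_2) = 0x84
s_4 = Round(s_3, k_3) = 0xBD
s_5 = Round(s_4, k_4) = 0x70
s_6 = Round(s_5, k_5) = 0x8D

0x8D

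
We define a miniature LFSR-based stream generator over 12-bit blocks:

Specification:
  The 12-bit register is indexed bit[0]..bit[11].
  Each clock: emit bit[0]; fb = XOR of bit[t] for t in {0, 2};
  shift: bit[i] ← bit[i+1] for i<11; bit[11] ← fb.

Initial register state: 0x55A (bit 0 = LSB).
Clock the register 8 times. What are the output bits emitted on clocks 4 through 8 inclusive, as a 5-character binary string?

11010

reg_0 = 0x55A
clock 1: out=0, reg = 0x2AD
clock 2: out=1, reg = 0x156
clock 3: out=0, reg = 0x8AB
clock 4: out=1, reg = 0xC55
clock 5: out=1, reg = 0x62A
clock 6: out=0, reg = 0x315
clock 7: out=1, reg = 0x18A
clock 8: out=0, reg = 0x0C5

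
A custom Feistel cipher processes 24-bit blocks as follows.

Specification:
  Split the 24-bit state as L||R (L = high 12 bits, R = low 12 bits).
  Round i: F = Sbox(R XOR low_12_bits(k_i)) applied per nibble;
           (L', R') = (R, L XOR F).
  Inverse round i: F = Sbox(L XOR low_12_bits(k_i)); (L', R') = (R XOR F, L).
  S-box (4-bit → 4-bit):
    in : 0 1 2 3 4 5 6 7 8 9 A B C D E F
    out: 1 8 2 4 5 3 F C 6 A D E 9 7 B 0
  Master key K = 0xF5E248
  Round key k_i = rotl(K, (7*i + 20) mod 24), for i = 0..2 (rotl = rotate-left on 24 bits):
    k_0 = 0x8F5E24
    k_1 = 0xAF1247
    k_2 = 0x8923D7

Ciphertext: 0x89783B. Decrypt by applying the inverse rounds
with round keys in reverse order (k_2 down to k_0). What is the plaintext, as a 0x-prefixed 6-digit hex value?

0x2CFDB0

s_0 = ciphertext = 0x89783B
s_1 = InvRound(s_0, k_2) = 0x66A897
s_2 = InvRound(s_1, k_1) = 0xDB066A
s_3 = InvRound(s_2, k_0) = 0x2CFDB0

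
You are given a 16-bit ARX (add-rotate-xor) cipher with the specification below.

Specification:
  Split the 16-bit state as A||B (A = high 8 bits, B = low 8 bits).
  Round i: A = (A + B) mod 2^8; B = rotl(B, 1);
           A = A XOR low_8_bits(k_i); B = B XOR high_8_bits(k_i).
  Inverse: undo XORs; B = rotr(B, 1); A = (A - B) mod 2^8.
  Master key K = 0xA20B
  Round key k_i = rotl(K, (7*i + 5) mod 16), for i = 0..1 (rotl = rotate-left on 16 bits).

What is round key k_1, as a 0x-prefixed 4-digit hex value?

K = 0xA20B
k_0 = rotl(K, (7*0+5) mod 16) = rotl(K, 5) = 0x4174
k_1 = rotl(K, (7*1+5) mod 16) = rotl(K, 12) = 0xBA20

0xBA20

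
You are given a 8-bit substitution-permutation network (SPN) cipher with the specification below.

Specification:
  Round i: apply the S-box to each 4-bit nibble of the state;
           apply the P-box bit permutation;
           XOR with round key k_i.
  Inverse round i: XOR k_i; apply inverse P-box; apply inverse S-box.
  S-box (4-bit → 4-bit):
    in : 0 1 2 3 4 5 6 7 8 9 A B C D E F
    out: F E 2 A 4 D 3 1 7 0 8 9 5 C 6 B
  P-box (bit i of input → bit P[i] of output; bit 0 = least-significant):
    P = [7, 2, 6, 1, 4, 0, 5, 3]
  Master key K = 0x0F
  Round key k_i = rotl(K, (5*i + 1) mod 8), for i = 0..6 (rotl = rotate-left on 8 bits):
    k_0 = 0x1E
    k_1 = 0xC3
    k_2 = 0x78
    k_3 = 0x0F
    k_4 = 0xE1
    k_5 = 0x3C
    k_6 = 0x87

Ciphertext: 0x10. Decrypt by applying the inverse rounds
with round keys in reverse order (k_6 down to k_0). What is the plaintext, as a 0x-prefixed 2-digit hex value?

s_0 = ciphertext = 0x10
s_1 = InvRound(s_0, k_6) = 0x6F
s_2 = InvRound(s_1, k_5) = 0x6D
s_3 = InvRound(s_2, k_4) = 0xA6
s_4 = InvRound(s_3, k_3) = 0x17
s_5 = InvRound(s_4, k_2) = 0x11
s_6 = InvRound(s_5, k_1) = 0x75
s_7 = InvRound(s_6, k_0) = 0x1D

0x1D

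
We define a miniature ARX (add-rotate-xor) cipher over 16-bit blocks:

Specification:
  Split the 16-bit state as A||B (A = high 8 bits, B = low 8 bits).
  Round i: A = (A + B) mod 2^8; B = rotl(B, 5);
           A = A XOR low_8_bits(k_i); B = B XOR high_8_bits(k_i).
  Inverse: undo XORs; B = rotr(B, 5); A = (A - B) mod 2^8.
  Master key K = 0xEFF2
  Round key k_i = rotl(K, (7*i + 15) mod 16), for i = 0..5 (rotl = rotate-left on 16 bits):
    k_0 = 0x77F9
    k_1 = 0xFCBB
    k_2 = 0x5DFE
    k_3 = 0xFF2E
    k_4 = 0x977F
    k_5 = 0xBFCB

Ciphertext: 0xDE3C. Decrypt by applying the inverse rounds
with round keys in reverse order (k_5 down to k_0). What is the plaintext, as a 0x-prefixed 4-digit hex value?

0x4804

s_0 = ciphertext = 0xDE3C
s_1 = InvRound(s_0, k_5) = 0xF91C
s_2 = InvRound(s_1, k_4) = 0x2A5C
s_3 = InvRound(s_2, k_3) = 0xE71D
s_4 = InvRound(s_3, k_2) = 0x1702
s_5 = InvRound(s_4, k_1) = 0xB5F7
s_6 = InvRound(s_5, k_0) = 0x4804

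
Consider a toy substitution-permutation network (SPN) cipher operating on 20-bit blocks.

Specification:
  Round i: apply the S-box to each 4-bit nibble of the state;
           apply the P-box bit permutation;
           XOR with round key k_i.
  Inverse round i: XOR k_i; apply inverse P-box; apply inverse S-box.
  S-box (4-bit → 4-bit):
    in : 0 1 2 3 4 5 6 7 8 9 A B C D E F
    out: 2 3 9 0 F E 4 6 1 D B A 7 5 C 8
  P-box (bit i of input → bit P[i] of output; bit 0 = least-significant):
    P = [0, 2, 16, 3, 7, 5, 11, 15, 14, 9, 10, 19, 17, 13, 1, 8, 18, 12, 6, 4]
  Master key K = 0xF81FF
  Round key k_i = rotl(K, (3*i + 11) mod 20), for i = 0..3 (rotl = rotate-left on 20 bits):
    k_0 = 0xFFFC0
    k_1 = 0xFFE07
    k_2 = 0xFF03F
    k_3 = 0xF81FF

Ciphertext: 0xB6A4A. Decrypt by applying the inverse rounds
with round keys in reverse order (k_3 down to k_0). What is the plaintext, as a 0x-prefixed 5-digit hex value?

0x84FC8

s_0 = ciphertext = 0xB6A4A
s_1 = InvRound(s_0, k_3) = 0x2B141
s_2 = InvRound(s_1, k_2) = 0x9E205
s_3 = InvRound(s_2, k_1) = 0x1D663
s_4 = InvRound(s_3, k_0) = 0x84FC8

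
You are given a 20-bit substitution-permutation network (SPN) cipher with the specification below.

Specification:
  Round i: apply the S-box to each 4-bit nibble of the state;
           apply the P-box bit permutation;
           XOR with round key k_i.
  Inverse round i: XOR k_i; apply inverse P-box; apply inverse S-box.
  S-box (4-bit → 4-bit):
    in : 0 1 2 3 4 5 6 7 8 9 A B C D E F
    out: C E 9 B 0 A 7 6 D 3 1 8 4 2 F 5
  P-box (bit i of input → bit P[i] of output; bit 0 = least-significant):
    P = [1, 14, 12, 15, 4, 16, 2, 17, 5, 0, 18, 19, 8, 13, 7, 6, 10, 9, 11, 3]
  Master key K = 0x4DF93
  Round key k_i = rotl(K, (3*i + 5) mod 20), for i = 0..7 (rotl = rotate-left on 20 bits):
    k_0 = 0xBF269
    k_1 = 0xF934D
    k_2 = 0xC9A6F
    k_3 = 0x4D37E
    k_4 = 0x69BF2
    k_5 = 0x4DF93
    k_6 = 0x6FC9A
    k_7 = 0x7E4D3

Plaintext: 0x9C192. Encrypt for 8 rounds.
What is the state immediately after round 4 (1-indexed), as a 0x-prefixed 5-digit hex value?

0x2218D

s_0 = plaintext = 0x9C192
s_1 = Round(s_0, k_0) = 0x674FA
s_2 = Round(s_1, k_1) = 0xFBDDB
s_3 = Round(s_2, k_2) = 0xD162E
s_4 = Round(s_3, k_3) = 0x2218D
s_5 = Round(s_4, k_4) = 0x8DEAF
s_6 = Round(s_5, k_5) = 0x8E3A8
s_7 = Round(s_6, k_6) = 0xE4161
s_8 = Round(s_7, k_7) = 0xA3ACE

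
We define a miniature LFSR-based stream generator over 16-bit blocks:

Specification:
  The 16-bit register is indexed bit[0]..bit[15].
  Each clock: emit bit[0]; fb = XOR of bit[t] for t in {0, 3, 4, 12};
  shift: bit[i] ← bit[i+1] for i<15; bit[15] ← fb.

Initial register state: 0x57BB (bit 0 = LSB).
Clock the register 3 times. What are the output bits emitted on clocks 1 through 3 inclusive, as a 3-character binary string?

reg_0 = 0x57BB
clock 1: out=1, reg = 0x2BDD
clock 2: out=1, reg = 0x95EE
clock 3: out=0, reg = 0x4AF7

110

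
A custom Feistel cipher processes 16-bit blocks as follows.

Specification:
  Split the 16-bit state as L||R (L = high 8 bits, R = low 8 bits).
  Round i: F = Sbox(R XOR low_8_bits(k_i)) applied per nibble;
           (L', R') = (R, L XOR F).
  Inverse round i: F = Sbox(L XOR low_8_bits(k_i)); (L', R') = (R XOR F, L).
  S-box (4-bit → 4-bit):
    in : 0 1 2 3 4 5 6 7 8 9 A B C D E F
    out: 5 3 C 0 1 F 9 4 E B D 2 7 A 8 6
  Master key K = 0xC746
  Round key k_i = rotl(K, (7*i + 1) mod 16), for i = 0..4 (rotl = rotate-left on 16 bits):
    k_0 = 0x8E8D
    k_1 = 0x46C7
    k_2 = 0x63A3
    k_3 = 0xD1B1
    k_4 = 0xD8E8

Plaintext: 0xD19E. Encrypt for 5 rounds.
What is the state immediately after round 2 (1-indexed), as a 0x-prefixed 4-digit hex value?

0xE157

s_0 = plaintext = 0xD19E
s_1 = Round(s_0, k_0) = 0x9EE1
s_2 = Round(s_1, k_1) = 0xE157
s_3 = Round(s_2, k_2) = 0x5780
s_4 = Round(s_3, k_3) = 0x8054
s_5 = Round(s_4, k_4) = 0x54A7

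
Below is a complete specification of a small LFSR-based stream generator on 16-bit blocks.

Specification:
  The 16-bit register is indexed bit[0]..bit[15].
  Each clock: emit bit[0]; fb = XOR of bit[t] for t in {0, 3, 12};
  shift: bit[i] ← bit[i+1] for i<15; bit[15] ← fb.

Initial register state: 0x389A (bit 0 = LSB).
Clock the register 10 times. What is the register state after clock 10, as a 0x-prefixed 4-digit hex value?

reg_0 = 0x389A
clock 1: out=0, reg = 0x1C4D
clock 2: out=1, reg = 0x8E26
clock 3: out=0, reg = 0x4713
clock 4: out=1, reg = 0xA389
clock 5: out=1, reg = 0x51C4
clock 6: out=0, reg = 0xA8E2
clock 7: out=0, reg = 0x5471
clock 8: out=1, reg = 0x2A38
clock 9: out=0, reg = 0x951C
clock 10: out=0, reg = 0x4A8E

0x4A8E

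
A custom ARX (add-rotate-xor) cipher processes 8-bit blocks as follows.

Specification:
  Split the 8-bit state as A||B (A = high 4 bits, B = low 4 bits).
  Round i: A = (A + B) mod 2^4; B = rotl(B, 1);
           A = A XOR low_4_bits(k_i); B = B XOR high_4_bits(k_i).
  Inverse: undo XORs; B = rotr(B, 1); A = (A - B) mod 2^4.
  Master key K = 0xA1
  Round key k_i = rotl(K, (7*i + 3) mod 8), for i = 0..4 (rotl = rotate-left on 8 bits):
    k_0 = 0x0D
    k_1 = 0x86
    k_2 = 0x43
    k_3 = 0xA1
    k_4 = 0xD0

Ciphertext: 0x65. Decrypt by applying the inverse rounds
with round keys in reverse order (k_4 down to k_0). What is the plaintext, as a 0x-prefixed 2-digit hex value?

s_0 = ciphertext = 0x65
s_1 = InvRound(s_0, k_4) = 0x24
s_2 = InvRound(s_1, k_3) = 0xC7
s_3 = InvRound(s_2, k_2) = 0x69
s_4 = InvRound(s_3, k_1) = 0x88
s_5 = InvRound(s_4, k_0) = 0x14

0x14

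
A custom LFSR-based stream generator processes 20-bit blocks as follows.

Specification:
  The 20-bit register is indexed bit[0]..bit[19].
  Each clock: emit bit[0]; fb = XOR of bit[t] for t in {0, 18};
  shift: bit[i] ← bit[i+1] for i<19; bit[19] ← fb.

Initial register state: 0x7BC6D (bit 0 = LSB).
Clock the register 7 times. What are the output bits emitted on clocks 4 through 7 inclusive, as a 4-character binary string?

reg_0 = 0x7BC6D
clock 1: out=1, reg = 0x3DE36
clock 2: out=0, reg = 0x1EF1B
clock 3: out=1, reg = 0x8F78D
clock 4: out=1, reg = 0xC7BC6
clock 5: out=0, reg = 0xE3DE3
clock 6: out=1, reg = 0x71EF1
clock 7: out=1, reg = 0x38F78

1011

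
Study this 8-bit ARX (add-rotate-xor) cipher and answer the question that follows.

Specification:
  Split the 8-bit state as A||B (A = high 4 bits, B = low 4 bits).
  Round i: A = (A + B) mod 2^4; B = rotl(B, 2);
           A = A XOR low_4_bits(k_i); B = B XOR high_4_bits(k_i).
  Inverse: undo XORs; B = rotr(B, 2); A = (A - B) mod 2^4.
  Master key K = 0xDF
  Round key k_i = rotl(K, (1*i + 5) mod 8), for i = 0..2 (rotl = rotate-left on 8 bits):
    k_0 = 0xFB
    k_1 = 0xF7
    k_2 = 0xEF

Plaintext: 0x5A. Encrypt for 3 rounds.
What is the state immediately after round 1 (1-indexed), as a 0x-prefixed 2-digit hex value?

0x45

s_0 = plaintext = 0x5A
s_1 = Round(s_0, k_0) = 0x45
s_2 = Round(s_1, k_1) = 0xEA
s_3 = Round(s_2, k_2) = 0x74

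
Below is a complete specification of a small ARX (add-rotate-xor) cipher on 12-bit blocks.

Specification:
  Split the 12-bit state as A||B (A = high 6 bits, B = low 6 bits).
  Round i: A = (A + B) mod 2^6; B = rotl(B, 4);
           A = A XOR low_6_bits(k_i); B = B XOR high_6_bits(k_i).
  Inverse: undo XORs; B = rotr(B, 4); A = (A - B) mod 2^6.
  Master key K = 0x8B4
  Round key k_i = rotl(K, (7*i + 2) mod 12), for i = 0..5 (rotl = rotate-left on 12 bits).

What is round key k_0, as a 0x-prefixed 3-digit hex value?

0x2D2

K = 0x8B4
k_0 = rotl(K, (7*0+2) mod 12) = rotl(K, 2) = 0x2D2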